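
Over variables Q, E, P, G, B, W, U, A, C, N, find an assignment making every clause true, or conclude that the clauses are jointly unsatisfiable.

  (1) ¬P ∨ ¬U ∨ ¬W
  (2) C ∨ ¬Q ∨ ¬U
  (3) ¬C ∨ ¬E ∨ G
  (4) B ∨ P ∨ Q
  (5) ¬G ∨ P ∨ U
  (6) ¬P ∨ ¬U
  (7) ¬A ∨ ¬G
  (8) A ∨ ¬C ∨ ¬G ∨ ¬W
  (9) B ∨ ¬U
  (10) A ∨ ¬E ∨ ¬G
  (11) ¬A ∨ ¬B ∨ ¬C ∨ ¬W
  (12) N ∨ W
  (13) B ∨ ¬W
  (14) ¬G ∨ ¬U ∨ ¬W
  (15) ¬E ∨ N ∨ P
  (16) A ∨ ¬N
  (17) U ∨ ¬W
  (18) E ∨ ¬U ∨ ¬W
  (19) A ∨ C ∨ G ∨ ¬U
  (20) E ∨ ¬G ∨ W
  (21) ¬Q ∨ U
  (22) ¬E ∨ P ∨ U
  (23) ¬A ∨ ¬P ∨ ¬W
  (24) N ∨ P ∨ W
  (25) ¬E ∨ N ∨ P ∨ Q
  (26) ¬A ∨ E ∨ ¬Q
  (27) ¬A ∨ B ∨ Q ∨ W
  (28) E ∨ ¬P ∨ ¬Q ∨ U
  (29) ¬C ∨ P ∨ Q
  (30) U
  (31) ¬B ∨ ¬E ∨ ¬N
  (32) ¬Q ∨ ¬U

Unit clause (U) forces U = True.
In (¬Q ∨ ¬U) only ¬Q is left, so Q = False.
In (¬P ∨ ¬U) only ¬P is left, so P = False.
In (B ∨ ¬U) only B is left, so B = True.
In (¬C ∨ P ∨ Q) only ¬C is left, so C = False.
Set E = False.
  then (E ∨ ¬U ∨ ¬W) forces W = False.
  then (E ∨ ¬G ∨ W) forces G = False.
  then (N ∨ P ∨ W) forces N = True.
  then (A ∨ ¬N) forces A = True.
All clauses satisfied.

Q=F; E=F; P=F; G=F; B=T; W=F; U=T; A=T; C=F; N=T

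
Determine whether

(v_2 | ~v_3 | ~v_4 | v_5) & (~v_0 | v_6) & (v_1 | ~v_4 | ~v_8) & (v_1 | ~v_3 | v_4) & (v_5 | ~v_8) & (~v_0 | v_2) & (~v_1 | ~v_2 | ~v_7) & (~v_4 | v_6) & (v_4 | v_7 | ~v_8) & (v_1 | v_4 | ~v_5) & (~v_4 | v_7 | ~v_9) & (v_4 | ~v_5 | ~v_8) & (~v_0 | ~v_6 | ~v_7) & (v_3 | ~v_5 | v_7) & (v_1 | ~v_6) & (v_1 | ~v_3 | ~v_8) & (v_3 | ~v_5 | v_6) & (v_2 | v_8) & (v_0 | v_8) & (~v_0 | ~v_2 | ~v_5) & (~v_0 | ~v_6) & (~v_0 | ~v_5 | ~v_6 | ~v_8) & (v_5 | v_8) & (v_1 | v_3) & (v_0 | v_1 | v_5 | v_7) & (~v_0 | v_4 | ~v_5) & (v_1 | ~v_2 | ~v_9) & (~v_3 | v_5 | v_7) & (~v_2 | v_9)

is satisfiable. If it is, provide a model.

v_0=F, v_1=T, v_2=F, v_3=F, v_4=T, v_5=T, v_6=T, v_7=T, v_8=T, v_9=T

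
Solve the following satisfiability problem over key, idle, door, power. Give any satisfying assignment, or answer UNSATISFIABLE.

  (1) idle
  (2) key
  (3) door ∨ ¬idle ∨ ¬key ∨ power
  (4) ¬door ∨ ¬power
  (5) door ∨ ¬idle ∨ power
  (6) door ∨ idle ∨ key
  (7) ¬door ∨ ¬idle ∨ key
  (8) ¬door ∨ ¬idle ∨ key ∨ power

key = True; idle = True; door = True; power = False

Unit clause (idle) forces idle = True.
Unit clause (key) forces key = True.
Set door = True.
  then (¬door ∨ ¬power) forces power = False.
Check each clause:
  (idle): idle holds.
  (key): key holds.
  (door ∨ ¬idle ∨ ¬key ∨ power): door holds.
  (¬door ∨ ¬power): ¬power holds.
  (door ∨ ¬idle ∨ power): door holds.
  (door ∨ idle ∨ key): door holds.
  (¬door ∨ ¬idle ∨ key): key holds.
  (¬door ∨ ¬idle ∨ key ∨ power): key holds.
All clauses satisfied.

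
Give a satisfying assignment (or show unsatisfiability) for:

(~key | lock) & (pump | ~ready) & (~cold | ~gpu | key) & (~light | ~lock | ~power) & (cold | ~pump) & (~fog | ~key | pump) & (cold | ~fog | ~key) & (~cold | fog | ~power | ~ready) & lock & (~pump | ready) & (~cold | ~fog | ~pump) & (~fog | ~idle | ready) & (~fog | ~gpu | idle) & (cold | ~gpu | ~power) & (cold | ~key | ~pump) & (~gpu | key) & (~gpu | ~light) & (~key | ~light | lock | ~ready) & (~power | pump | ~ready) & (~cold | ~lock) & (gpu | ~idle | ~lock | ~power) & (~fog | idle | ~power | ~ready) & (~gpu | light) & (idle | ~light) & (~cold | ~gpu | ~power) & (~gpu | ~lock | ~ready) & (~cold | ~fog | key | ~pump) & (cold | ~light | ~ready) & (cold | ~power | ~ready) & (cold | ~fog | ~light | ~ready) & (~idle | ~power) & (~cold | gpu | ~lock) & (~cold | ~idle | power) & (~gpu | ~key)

ready = False; pump = False; lock = True; cold = False; fog = True; light = False; power = True; key = False; gpu = False; idle = False

Unit clause (lock) forces lock = True.
In (~cold | ~lock) only ~cold is left, so cold = False.
In (cold | ~pump) only ~pump is left, so pump = False.
In (pump | ~ready) only ~ready is left, so ready = False.
Set fog = True.
  then (~fog | ~key | pump) forces key = False.
  then (~fog | ~idle | ready) forces idle = False.
  then (~fog | ~gpu | idle) forces gpu = False.
  then (idle | ~light) forces light = False.
Set power = True.
All clauses satisfied.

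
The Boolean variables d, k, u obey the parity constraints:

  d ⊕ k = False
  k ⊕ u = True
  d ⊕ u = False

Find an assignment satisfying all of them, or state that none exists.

No satisfying assignment exists.

Adding constraints 1, 2, 3 mod 2: every variable appears an even number of times on the left, so the left side is 0.
But the right sides sum to 1 (mod 2). 0 ≠ 1 — the system is inconsistent.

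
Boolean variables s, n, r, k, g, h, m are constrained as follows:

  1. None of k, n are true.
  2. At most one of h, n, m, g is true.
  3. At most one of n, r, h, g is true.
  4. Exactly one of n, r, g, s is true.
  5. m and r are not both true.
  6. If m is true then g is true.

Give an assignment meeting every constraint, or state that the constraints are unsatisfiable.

s = True, n = False, r = False, k = False, g = False, h = True, m = False

  (1) {k, n}: 0 true — none ✓
  (2) {h, n, m, g}: 1 true — at most one ✓
  (3) {n, r, h, g}: 1 true — at most one ✓
  (4) {n, r, g, s}: 1 true — exactly one ✓
  (5) m=F, r=F — not both ✓
  (6) m=F ⇒ g: vacuous ✓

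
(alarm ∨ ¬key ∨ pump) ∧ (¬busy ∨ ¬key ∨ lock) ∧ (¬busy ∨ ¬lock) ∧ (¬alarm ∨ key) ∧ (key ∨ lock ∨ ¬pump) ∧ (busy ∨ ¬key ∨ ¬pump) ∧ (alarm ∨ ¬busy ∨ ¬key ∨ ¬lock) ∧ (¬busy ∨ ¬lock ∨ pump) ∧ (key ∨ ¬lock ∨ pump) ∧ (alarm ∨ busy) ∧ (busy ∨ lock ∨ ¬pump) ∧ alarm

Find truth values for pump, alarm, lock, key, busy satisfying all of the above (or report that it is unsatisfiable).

Unit clause (alarm) forces alarm = True.
In (¬alarm ∨ key) only key is left, so key = True.
Try pump = True:
  (busy ∨ ¬key ∨ ¬pump) forces busy = True.
  (¬busy ∨ ¬key ∨ lock) forces lock = True.
  clause (¬busy ∨ ¬lock) is falsified — backtrack.
So pump = False.
Set lock = False.
  then (¬busy ∨ ¬key ∨ lock) forces busy = False.
All clauses satisfied.

pump = False, alarm = True, lock = False, key = True, busy = False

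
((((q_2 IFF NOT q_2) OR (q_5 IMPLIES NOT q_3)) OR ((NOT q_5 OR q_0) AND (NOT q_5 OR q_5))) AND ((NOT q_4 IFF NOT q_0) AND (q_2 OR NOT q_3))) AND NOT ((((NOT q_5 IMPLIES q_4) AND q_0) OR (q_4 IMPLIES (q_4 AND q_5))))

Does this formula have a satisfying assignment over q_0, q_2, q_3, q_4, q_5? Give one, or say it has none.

Case q_4 = True: the formula simplifies to ((((q_2 IFF NOT q_2) OR (q_5 IMPLIES NOT q_3)) OR ((NOT q_5 OR q_0) AND (NOT q_5 OR q_5))) AND (q_0 AND (q_2 OR NOT q_3))) AND NOT ((q_0 OR q_5)).
  q_0 = True: the conjunct NOT ((q_0 OR q_5)) becomes NOT ((True OR q_5)) = False.
  q_0 = False: the conjunct q_0 is False.
Case q_4 = False: the conjunct NOT ((((NOT q_5 IMPLIES q_4) AND q_0) OR (q_4 IMPLIES (q_4 AND q_5)))) becomes NOT (((q_5 AND q_0) OR True)) = False.
Both cases fail — unsatisfiable.

No satisfying assignment exists.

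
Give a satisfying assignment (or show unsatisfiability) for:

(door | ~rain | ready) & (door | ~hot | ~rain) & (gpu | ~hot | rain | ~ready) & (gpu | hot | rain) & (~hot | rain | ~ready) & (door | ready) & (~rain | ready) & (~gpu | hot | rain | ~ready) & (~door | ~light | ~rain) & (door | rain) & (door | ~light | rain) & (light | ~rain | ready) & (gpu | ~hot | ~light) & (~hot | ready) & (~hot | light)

Set rain = True.
  then (~rain | ready) forces ready = True.
Set light = True.
  then (~door | ~light | ~rain) forces door = False.
  then (door | ~hot | ~rain) forces hot = False.
Set gpu = False.
All clauses satisfied.

rain=T, light=T, gpu=F, ready=T, hot=F, door=F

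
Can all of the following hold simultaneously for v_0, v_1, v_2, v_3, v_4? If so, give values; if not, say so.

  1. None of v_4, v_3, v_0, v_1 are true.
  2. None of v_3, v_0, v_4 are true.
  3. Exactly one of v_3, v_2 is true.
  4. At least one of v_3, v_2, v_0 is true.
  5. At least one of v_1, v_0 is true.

Case v_0 = True:
  Constraint (1) is violated (v_0=T) — contradiction.
Case v_0 = False:
  (1) forces v_4 = False.
  (1) forces v_3 = False.
  (1) forces v_1 = False.
  Constraint (5) is violated (v_1=F, v_0=F) — contradiction.
Both cases fail — unsatisfiable.

Unsatisfiable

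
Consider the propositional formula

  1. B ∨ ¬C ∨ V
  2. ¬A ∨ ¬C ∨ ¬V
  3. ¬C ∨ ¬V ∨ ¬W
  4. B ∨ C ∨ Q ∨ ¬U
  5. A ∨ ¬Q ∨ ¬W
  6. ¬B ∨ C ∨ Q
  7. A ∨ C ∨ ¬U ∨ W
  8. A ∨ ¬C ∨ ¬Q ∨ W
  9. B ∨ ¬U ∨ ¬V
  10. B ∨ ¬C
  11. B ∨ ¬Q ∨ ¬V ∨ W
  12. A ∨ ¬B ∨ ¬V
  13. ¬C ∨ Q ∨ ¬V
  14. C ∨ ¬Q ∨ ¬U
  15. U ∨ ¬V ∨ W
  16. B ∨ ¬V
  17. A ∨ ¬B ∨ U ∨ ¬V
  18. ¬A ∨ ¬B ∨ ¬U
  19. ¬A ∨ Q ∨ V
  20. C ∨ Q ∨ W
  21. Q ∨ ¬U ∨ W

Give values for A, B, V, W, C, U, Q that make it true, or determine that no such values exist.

A = False, B = True, V = False, W = False, C = True, U = False, Q = False

Set A = False.
Set B = True.
  then (A ∨ ¬B ∨ ¬V) forces V = False.
Set W = False.
Set C = True.
  then (A ∨ ¬C ∨ ¬Q ∨ W) forces Q = False.
  then (Q ∨ ¬U ∨ W) forces U = False.
All clauses satisfied.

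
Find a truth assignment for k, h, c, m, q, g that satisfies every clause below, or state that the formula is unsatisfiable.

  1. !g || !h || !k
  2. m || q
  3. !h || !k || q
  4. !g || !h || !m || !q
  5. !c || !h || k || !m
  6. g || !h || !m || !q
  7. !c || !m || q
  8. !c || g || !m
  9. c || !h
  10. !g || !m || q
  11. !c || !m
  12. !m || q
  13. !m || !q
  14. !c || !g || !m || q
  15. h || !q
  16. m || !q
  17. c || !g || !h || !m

UNSATISFIABLE

Case q = True:
  (!m || !q) forces m = False.
  Clause (m || !q) is falsified — contradiction.
Case q = False:
  (m || q) forces m = True.
  Clause (!m || q) is falsified — contradiction.
Both cases fail, so the formula is unsatisfiable.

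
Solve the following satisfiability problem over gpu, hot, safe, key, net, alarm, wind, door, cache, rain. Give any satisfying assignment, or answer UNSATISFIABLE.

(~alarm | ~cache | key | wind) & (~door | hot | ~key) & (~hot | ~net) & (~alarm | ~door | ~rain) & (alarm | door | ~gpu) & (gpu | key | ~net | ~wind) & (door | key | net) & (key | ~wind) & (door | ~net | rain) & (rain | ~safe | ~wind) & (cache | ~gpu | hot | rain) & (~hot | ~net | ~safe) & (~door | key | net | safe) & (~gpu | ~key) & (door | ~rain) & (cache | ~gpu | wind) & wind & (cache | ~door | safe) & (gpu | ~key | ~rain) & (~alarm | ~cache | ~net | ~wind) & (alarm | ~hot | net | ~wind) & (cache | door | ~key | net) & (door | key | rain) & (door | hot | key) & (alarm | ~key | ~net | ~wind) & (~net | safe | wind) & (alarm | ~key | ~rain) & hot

Unit clause (wind) forces wind = True.
Unit clause (hot) forces hot = True.
In (~hot | ~net) only ~net is left, so net = False.
In (key | ~wind) only key is left, so key = True.
In (~gpu | ~key) only ~gpu is left, so gpu = False.
In (gpu | ~key | ~rain) only ~rain is left, so rain = False.
In (alarm | ~hot | net | ~wind) only alarm is left, so alarm = True.
In (rain | ~safe | ~wind) only ~safe is left, so safe = False.
Set door = True.
  then (cache | ~door | safe) forces cache = True.
All clauses satisfied.

gpu=F, hot=T, safe=F, key=T, net=F, alarm=T, wind=T, door=T, cache=T, rain=F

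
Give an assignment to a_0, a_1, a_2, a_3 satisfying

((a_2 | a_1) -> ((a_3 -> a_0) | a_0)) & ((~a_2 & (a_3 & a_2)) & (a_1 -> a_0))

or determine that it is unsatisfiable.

Case a_2 = True: the conjunct ~a_2 is False.
Case a_2 = False: the conjunct a_2 is False.
Both cases fail — unsatisfiable.

Unsatisfiable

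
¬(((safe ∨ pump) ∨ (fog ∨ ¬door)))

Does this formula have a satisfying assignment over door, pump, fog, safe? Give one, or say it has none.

door: True, pump: False, fog: False, safe: False

  ¬(((safe ∨ pump) ∨ (fog ∨ ¬door))) = True
    (safe ∨ pump) ∨ (fog ∨ ¬door) = False
      safe ∨ pump = False
      fog ∨ ¬door = False
        ¬door = False
The formula evaluates to True.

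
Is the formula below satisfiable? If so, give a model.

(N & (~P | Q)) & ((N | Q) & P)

Q = True, P = True, N = True

  N & (~P | Q) = True
    ~P | Q = True
      ~P = False
  (N | Q) & P = True
    N | Q = True
Both conjuncts True, so the formula holds.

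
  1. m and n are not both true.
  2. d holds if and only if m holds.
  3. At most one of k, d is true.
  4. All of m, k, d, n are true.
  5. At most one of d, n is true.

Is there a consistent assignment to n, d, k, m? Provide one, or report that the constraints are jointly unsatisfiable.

Case n = True:
  (1) with n=T forces m = False.
  Constraint (4) is violated (m=F) — contradiction.
Case n = False:
  Constraint (4) is violated (n=F) — contradiction.
Both cases fail — unsatisfiable.

Unsatisfiable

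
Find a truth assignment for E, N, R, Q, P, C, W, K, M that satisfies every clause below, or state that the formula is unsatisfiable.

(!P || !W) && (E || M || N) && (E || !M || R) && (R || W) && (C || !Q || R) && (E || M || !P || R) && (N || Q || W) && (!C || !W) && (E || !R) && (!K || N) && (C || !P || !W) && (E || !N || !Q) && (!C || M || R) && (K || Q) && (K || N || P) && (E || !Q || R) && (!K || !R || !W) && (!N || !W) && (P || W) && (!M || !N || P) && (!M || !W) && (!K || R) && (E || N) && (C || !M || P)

Try E = False:
  (E || !R) forces R = False.
  (E || !M || R) forces M = False.
  (E || M || N) forces N = True.
  (R || W) forces W = True.
  clause (!N || !W) is falsified — backtrack.
So E = True.
Set N = False.
  then (!K || N) forces K = False.
  then (K || Q) forces Q = True.
  then (K || N || P) forces P = True.
  then (!P || !W) forces W = False.
  then (R || W) forces R = True.
Set C = False.
Set M = True.
All clauses satisfied.

E=T; N=F; R=T; Q=T; P=T; C=F; W=F; K=F; M=T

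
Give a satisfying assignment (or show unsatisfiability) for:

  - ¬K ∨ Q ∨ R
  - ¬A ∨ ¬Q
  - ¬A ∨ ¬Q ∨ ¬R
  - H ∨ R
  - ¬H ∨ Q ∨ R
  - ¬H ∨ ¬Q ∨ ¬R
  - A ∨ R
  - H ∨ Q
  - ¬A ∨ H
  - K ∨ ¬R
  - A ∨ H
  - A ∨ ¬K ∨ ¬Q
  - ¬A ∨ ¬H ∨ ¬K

K = True; A = False; H = True; R = True; Q = False

Try K = False:
  (K ∨ ¬R) forces R = False.
  (H ∨ R) forces H = True.
  (¬H ∨ Q ∨ R) forces Q = True.
  (¬A ∨ ¬Q) forces A = False.
  clause (A ∨ R) is falsified — backtrack.
So K = True.
Set A = False.
  then (A ∨ R) forces R = True.
  then (A ∨ H) forces H = True.
  then (A ∨ ¬K ∨ ¬Q) forces Q = False.
All clauses satisfied.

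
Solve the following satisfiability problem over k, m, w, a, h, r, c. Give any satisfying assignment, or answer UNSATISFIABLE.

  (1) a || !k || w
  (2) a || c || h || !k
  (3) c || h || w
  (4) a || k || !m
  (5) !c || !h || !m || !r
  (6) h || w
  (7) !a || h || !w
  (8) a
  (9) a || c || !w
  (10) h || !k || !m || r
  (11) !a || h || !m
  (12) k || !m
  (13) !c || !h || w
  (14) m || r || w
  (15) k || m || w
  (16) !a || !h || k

Unit clause (a) forces a = True.
Try k = False:
  (k || !m) forces m = False.
  (k || m || w) forces w = True.
  (!a || h || !w) forces h = True.
  clause (!a || !h || k) is falsified — backtrack.
So k = True.
Set m = True.
  then (!a || h || !m) forces h = True.
Set w = True.
Set r = True.
  then (!c || !h || !m || !r) forces c = False.
All clauses satisfied.

k = True, m = True, w = True, a = True, h = True, r = True, c = False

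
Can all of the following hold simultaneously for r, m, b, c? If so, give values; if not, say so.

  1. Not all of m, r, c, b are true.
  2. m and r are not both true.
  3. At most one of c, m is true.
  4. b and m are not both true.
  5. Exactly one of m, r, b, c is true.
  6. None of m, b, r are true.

r = False; m = False; b = False; c = True

  (1) {m, r, c, b}: 1/4 true — not all ✓
  (2) m=F, r=F — not both ✓
  (3) {c, m}: 1 true — at most one ✓
  (4) b=F, m=F — not both ✓
  (5) {m, r, b, c}: 1 true — exactly one ✓
  (6) {m, b, r}: 0 true — none ✓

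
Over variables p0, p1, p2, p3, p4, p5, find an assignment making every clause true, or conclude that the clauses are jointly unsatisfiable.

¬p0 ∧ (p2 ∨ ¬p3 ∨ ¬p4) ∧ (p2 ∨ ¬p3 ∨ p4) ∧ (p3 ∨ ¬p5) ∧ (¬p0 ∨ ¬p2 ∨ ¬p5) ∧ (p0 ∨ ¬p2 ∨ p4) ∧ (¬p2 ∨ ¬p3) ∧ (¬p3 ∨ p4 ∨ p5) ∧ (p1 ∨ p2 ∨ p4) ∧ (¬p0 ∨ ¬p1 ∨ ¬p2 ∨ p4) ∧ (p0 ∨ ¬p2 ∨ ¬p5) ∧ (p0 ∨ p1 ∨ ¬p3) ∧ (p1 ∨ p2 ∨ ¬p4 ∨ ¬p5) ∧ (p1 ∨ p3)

Unit clause (¬p0) forces p0 = False.
Try p1 = False:
  (p0 ∨ p1 ∨ ¬p3) forces p3 = False.
  clause (p1 ∨ p3) is falsified — backtrack.
So p1 = True.
Set p2 = False.
Try p3 = True:
  (p2 ∨ ¬p3 ∨ ¬p4) forces p4 = False.
  clause (p2 ∨ ¬p3 ∨ p4) is falsified — backtrack.
So p3 = False.
  then (p3 ∨ ¬p5) forces p5 = False.
Set p4 = False.
All clauses satisfied.

p0 = False, p1 = True, p2 = False, p3 = False, p4 = False, p5 = False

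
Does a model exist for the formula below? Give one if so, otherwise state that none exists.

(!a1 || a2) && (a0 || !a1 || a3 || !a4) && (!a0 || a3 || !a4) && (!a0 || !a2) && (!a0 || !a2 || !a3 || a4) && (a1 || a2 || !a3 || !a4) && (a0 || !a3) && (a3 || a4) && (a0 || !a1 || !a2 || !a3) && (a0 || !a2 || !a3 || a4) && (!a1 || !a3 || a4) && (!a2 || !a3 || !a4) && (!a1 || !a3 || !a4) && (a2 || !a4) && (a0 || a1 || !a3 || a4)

Set a0 = True.
  then (!a0 || !a2) forces a2 = False.
  then (a2 || !a4) forces a4 = False.
  then (!a1 || a2) forces a1 = False.
  then (a3 || a4) forces a3 = True.
All clauses satisfied.

a0 = True, a1 = False, a2 = False, a3 = True, a4 = False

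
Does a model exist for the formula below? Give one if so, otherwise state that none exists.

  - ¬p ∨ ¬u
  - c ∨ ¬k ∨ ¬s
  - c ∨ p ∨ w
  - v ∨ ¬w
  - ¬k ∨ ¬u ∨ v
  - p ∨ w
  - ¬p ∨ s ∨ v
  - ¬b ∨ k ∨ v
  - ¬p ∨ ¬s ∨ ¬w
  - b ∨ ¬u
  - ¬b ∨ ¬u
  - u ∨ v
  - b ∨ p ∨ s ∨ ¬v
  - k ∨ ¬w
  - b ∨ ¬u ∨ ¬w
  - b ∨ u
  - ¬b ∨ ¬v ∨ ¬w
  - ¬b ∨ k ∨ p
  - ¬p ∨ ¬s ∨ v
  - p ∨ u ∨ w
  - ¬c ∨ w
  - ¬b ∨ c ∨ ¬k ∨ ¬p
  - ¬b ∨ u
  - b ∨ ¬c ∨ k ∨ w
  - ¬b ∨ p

Case b = True:
  (¬b ∨ ¬u) forces u = False.
  Clause (¬b ∨ u) is falsified — contradiction.
Case b = False:
  (b ∨ ¬u) forces u = False.
  Clause (b ∨ u) is falsified — contradiction.
Both cases fail, so the formula is unsatisfiable.

Unsatisfiable — no assignment works.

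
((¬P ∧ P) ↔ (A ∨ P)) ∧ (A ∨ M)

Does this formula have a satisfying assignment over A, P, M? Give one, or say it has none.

A = False, P = False, M = True

  (¬P ∧ P) ↔ (A ∨ P) = True
    ¬P ∧ P = False
      ¬P = True
    A ∨ P = False
  A ∨ M = True
Both conjuncts True, so the formula holds.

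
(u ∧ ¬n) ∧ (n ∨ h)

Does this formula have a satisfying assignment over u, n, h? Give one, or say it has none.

u = True, n = False, h = True

  u ∧ ¬n = True
    ¬n = True
  n ∨ h = True
Both conjuncts True, so the formula holds.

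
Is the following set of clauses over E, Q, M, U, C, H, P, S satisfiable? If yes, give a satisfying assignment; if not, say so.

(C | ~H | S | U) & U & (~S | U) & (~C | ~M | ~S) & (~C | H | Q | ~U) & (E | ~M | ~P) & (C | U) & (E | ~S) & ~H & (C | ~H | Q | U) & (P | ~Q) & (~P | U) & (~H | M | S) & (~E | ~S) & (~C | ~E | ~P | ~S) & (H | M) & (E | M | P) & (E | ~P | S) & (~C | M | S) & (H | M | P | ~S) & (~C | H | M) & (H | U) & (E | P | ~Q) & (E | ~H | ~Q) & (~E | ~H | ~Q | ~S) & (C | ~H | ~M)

E = True, Q = True, M = True, U = True, C = False, H = False, P = True, S = False

Unit clause (U) forces U = True.
Unit clause (~H) forces H = False.
In (H | M) only M is left, so M = True.
Set E = True.
  then (~E | ~S) forces S = False.
Set Q = True.
  then (P | ~Q) forces P = True.
Set C = False.
All clauses satisfied.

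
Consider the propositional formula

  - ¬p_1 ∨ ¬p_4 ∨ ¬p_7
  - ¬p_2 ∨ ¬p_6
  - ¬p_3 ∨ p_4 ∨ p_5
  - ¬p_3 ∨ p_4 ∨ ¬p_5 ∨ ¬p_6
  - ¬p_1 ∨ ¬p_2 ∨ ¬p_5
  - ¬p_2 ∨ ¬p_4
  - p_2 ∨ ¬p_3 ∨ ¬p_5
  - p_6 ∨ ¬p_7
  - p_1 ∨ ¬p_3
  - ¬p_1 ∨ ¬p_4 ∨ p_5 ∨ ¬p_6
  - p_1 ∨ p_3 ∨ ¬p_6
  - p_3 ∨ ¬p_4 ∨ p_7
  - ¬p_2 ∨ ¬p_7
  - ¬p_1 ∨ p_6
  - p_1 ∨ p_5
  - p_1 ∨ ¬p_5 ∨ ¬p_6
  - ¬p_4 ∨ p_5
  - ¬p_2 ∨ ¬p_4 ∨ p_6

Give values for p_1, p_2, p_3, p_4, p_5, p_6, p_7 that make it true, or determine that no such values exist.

p_1=F, p_2=F, p_3=F, p_4=F, p_5=T, p_6=F, p_7=F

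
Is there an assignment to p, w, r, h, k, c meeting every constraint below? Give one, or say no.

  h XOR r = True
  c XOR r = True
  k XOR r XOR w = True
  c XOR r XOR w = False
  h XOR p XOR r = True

p: False; w: True; r: True; h: False; k: True; c: False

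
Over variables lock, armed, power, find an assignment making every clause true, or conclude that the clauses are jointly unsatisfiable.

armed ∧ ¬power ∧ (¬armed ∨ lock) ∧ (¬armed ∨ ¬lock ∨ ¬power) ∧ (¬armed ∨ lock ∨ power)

Unit clause (armed) forces armed = True.
Unit clause (¬power) forces power = False.
In (¬armed ∨ lock) only lock is left, so lock = True.
All clauses satisfied.

lock = True, armed = True, power = False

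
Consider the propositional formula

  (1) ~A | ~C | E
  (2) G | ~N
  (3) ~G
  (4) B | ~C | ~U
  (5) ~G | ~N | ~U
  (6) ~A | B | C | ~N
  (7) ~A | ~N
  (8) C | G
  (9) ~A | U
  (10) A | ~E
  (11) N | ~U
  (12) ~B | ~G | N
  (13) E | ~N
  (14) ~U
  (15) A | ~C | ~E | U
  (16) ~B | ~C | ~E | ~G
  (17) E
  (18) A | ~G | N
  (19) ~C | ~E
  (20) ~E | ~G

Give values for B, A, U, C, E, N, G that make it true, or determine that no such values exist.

No satisfying assignment exists.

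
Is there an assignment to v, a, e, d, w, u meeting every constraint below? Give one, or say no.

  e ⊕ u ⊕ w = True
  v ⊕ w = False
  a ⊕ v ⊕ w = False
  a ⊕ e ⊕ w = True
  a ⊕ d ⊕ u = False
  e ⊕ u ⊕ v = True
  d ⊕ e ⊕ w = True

v=F, a=F, e=T, d=F, w=F, u=F

e ⊕ u ⊕ w = T ⊕ F ⊕ F = True ✓
v ⊕ w = F ⊕ F = False ✓
a ⊕ v ⊕ w = F ⊕ F ⊕ F = False ✓
a ⊕ e ⊕ w = F ⊕ T ⊕ F = True ✓
a ⊕ d ⊕ u = F ⊕ F ⊕ F = False ✓
e ⊕ u ⊕ v = T ⊕ F ⊕ F = True ✓
d ⊕ e ⊕ w = F ⊕ T ⊕ F = True ✓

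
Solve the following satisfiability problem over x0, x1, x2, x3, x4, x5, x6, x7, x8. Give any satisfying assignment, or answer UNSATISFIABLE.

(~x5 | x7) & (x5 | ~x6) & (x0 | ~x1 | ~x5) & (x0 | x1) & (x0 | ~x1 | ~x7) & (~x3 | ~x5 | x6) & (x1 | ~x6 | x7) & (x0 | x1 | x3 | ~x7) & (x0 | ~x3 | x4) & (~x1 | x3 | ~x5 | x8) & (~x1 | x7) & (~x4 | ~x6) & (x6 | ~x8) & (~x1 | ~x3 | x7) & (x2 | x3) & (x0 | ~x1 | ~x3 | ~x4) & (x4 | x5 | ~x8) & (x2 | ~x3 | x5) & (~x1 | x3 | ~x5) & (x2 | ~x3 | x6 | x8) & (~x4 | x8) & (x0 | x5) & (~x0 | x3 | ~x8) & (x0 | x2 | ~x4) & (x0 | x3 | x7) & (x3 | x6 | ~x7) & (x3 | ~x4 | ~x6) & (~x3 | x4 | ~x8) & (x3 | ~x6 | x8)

x0=T; x1=F; x2=T; x3=F; x4=F; x5=F; x6=F; x7=F; x8=F

Try x0 = False:
  (x0 | x1) forces x1 = True.
  (x0 | ~x1 | ~x5) forces x5 = False.
  clause (x0 | x5) is falsified — backtrack.
So x0 = True.
Set x1 = False.
Set x2 = True.
Set x3 = False.
  then (~x0 | x3 | ~x8) forces x8 = False.
  then (x3 | ~x6 | x8) forces x6 = False.
  then (~x4 | x8) forces x4 = False.
  then (x3 | x6 | ~x7) forces x7 = False.
  then (~x5 | x7) forces x5 = False.
All clauses satisfied.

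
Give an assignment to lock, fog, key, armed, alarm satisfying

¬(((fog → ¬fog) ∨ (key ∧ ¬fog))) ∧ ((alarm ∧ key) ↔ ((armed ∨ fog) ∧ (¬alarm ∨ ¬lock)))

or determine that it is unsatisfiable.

lock: False, fog: True, key: True, armed: False, alarm: True

  ¬(((fog → ¬fog) ∨ (key ∧ ¬fog))) = True
    (fog → ¬fog) ∨ (key ∧ ¬fog) = False
      fog → ¬fog = False
        ¬fog = False
      key ∧ ¬fog = False
        ¬fog = False
  (alarm ∧ key) ↔ ((armed ∨ fog) ∧ (¬alarm ∨ ¬lock)) = True
    alarm ∧ key = True
    (armed ∨ fog) ∧ (¬alarm ∨ ¬lock) = True
      armed ∨ fog = True
      ¬alarm ∨ ¬lock = True
        ¬alarm = False
        ¬lock = True
Both conjuncts True, so the formula holds.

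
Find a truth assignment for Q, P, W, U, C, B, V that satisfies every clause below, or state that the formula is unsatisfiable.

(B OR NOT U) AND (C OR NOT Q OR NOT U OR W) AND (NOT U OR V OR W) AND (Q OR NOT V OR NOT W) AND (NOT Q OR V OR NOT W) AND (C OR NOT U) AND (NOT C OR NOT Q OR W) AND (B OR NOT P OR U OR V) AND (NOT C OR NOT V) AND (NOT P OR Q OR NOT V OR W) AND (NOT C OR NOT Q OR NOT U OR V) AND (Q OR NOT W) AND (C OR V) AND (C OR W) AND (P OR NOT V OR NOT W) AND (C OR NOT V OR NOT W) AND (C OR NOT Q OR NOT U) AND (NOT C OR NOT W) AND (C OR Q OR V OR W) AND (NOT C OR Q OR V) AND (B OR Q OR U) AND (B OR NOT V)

Case W = True:
  (Q OR NOT W) forces Q = True.
  (NOT Q OR V OR NOT W) forces V = True.
  (NOT C OR NOT V) forces C = False.
  Clause (C OR NOT V OR NOT W) is falsified — contradiction.
Case W = False:
  (C OR W) forces C = True.
  (NOT C OR NOT Q OR W) forces Q = False.
  (NOT C OR NOT V) forces V = False.
  Clause (NOT C OR Q OR V) is falsified — contradiction.
Both cases fail, so the formula is unsatisfiable.

Unsatisfiable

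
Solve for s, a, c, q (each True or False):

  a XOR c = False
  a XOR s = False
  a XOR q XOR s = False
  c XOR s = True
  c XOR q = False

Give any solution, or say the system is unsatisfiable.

The formula is unsatisfiable.

Adding constraints 1, 2, 4 mod 2: every variable appears an even number of times on the left, so the left side is 0.
But the right sides sum to 1 (mod 2). 0 ≠ 1 — the system is inconsistent.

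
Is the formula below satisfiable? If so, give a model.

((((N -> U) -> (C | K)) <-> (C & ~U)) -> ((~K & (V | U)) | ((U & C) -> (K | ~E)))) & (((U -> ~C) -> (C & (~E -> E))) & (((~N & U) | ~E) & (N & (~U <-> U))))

The conjunct ~U <-> U is unsatisfiable on its own:
  U=F: evaluates to False.
  U=T: evaluates to False.
So the whole conjunction is unsatisfiable.

Unsatisfiable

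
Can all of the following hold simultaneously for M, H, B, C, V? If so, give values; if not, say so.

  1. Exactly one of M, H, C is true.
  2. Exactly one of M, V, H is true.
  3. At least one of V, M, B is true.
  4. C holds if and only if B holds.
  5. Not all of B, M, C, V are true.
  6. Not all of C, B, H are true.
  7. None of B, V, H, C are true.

M = True; H = False; B = False; C = False; V = False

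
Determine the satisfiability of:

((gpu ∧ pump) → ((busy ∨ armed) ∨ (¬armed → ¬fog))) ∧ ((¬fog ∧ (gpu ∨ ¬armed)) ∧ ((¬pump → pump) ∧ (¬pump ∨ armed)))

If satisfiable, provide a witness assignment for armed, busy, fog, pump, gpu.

armed = True; busy = False; fog = False; pump = True; gpu = True

  (gpu ∧ pump) → ((busy ∨ armed) ∨ (¬armed → ¬fog)) = True
    gpu ∧ pump = True
    (busy ∨ armed) ∨ (¬armed → ¬fog) = True
      busy ∨ armed = True
      ¬armed → ¬fog = True
        ¬armed = False
        ¬fog = True
  (¬fog ∧ (gpu ∨ ¬armed)) ∧ ((¬pump → pump) ∧ (¬pump ∨ armed)) = True
    ¬fog ∧ (gpu ∨ ¬armed) = True
      ¬fog = True
      gpu ∨ ¬armed = True
        ¬armed = False
    (¬pump → pump) ∧ (¬pump ∨ armed) = True
      ¬pump → pump = True
        ¬pump = False
      ¬pump ∨ armed = True
        ¬pump = False
Both conjuncts True, so the formula holds.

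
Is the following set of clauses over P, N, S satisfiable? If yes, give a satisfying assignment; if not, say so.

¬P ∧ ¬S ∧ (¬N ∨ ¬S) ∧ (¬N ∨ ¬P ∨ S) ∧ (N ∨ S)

Unit clause (¬P) forces P = False.
Unit clause (¬S) forces S = False.
In (N ∨ S) only N is left, so N = True.
Check each clause:
  (¬P): ¬P holds.
  (¬S): ¬S holds.
  (¬N ∨ ¬S): ¬S holds.
  (¬N ∨ ¬P ∨ S): ¬P holds.
  (N ∨ S): N holds.
All clauses satisfied.

P=F; N=T; S=F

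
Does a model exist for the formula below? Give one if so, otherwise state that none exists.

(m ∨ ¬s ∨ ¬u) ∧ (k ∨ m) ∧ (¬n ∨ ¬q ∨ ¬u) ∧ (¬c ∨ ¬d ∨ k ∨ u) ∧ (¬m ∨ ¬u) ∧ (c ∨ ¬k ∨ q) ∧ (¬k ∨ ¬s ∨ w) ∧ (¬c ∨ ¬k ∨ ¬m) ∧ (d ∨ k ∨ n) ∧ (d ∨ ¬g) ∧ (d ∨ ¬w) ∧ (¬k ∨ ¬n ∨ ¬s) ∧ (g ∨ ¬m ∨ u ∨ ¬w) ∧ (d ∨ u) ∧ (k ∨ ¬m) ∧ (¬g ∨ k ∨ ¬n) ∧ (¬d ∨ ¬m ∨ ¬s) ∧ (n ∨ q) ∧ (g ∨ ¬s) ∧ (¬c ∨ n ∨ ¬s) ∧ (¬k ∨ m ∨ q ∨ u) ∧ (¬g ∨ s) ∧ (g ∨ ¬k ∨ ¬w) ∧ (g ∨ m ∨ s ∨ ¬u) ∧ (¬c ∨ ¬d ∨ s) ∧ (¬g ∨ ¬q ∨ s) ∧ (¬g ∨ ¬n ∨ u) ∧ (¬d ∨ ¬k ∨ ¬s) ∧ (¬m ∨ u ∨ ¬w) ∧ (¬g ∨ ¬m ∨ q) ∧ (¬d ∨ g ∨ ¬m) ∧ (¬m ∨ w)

n: True; g: False; d: True; k: True; u: False; w: False; s: False; q: True; c: False; m: False

Set n = True.
Try g = True:
  (d ∨ ¬g) forces d = True.
  (¬g ∨ k ∨ ¬n) forces k = True.
  (¬k ∨ ¬n ∨ ¬s) forces s = False.
  clause (¬g ∨ s) is falsified — backtrack.
So g = False.
  then (g ∨ ¬s) forces s = False.
Set d = True.
  then (¬c ∨ ¬d ∨ s) forces c = False.
  then (¬d ∨ g ∨ ¬m) forces m = False.
  then (k ∨ m) forces k = True.
  then (c ∨ ¬k ∨ q) forces q = True.
  then (g ∨ ¬k ∨ ¬w) forces w = False.
  then (g ∨ m ∨ s ∨ ¬u) forces u = False.
All clauses satisfied.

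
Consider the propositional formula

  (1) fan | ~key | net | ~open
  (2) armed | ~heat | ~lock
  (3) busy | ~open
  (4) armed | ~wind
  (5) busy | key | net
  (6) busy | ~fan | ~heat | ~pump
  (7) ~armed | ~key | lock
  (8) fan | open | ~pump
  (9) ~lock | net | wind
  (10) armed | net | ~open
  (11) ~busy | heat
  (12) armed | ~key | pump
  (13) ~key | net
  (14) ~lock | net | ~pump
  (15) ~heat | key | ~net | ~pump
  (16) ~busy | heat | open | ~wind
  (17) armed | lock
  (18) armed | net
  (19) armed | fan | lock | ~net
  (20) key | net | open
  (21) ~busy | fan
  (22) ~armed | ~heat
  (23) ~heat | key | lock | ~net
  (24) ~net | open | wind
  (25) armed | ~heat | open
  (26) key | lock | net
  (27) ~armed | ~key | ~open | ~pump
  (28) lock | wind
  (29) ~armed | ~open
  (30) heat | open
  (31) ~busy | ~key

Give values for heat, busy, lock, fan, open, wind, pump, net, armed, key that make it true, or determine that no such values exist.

Case heat = True:
  (~armed | ~heat) forces armed = False.
  (armed | ~heat | ~lock) forces lock = False.
  Clause (armed | lock) is falsified — contradiction.
Case heat = False:
  (~busy | heat) forces busy = False.
  (busy | ~open) forces open = False.
  Clause (heat | open) is falsified — contradiction.
Both cases fail, so the formula is unsatisfiable.

The formula is unsatisfiable.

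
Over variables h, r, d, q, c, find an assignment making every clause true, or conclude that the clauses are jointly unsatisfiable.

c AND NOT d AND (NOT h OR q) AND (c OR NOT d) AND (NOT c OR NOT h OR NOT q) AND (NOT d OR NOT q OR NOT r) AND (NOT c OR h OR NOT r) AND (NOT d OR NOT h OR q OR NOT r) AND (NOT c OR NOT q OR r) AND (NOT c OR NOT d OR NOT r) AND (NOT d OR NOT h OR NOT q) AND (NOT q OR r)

h: False, r: False, d: False, q: False, c: True

Unit clause (c) forces c = True.
Unit clause (NOT d) forces d = False.
Try h = True:
  (NOT h OR q) forces q = True.
  clause (NOT c OR NOT h OR NOT q) is falsified — backtrack.
So h = False.
  then (NOT c OR h OR NOT r) forces r = False.
  then (NOT c OR NOT q OR r) forces q = False.
All clauses satisfied.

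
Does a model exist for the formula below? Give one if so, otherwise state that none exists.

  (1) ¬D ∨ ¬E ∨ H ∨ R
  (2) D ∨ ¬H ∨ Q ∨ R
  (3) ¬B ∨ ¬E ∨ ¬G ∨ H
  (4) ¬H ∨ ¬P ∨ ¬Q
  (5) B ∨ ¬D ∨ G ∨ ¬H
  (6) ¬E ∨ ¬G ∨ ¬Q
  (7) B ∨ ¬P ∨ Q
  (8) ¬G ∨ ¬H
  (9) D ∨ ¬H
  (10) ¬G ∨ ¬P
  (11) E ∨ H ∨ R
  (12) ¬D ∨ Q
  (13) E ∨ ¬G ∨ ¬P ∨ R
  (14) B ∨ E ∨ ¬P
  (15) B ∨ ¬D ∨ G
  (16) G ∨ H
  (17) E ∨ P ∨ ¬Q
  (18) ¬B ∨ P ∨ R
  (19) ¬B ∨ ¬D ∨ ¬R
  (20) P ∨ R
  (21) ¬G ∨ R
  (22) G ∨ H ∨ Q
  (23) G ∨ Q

E=T; Q=F; P=F; D=F; B=F; R=T; G=T; H=F

Set E = True.
Set Q = False.
  then (¬D ∨ Q) forces D = False.
  then (G ∨ Q) forces G = True.
  then (¬G ∨ ¬H) forces H = False.
  then (¬G ∨ ¬P) forces P = False.
  then (P ∨ R) forces R = True.
  then (¬B ∨ ¬E ∨ ¬G ∨ H) forces B = False.
All clauses satisfied.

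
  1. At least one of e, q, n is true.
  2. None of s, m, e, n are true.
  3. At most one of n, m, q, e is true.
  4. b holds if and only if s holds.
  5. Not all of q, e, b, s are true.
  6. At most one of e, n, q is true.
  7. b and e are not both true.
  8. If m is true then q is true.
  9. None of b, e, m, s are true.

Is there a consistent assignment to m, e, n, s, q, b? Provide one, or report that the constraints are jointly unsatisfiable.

m = False, e = False, n = False, s = False, q = True, b = False

  (1) {e, q, n}: 1 true — at least one ✓
  (2) {s, m, e, n}: 0 true — none ✓
  (3) {n, m, q, e}: 1 true — at most one ✓
  (4) b=F, s=F — same ✓
  (5) {q, e, b, s}: 1/4 true — not all ✓
  (6) {e, n, q}: 1 true — at most one ✓
  (7) b=F, e=F — not both ✓
  (8) m=F ⇒ q: vacuous ✓
  (9) {b, e, m, s}: 0 true — none ✓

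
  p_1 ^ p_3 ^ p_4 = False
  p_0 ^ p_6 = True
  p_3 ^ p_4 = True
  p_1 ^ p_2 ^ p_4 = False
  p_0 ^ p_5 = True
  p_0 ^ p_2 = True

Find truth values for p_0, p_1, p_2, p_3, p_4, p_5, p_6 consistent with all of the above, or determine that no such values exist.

p_0 = True; p_1 = True; p_2 = False; p_3 = False; p_4 = True; p_5 = False; p_6 = False

p_1 ^ p_3 ^ p_4 = T ^ F ^ T = False ✓
p_0 ^ p_6 = T ^ F = True ✓
p_3 ^ p_4 = F ^ T = True ✓
p_1 ^ p_2 ^ p_4 = T ^ F ^ T = False ✓
p_0 ^ p_5 = T ^ F = True ✓
p_0 ^ p_2 = T ^ F = True ✓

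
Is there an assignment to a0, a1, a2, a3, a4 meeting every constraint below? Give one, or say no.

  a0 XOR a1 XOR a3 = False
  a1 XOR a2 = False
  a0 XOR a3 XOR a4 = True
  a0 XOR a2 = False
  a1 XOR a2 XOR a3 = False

a0 = False; a1 = False; a2 = False; a3 = False; a4 = True

a0 XOR a1 XOR a3 = F XOR F XOR F = False ✓
a1 XOR a2 = F XOR F = False ✓
a0 XOR a3 XOR a4 = F XOR F XOR T = True ✓
a0 XOR a2 = F XOR F = False ✓
a1 XOR a2 XOR a3 = F XOR F XOR F = False ✓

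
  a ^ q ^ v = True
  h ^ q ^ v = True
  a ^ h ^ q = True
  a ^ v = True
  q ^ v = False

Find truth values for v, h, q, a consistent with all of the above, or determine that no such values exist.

Adding constraints 2, 3, 4 mod 2: every variable appears an even number of times on the left, so the left side is 0.
But the right sides sum to 1 (mod 2). 0 ≠ 1 — the system is inconsistent.

Unsatisfiable — no assignment works.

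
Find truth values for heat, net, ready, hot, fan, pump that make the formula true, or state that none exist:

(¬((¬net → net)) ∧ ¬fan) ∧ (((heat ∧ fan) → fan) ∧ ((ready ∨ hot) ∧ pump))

heat = True, net = False, ready = True, hot = False, fan = False, pump = True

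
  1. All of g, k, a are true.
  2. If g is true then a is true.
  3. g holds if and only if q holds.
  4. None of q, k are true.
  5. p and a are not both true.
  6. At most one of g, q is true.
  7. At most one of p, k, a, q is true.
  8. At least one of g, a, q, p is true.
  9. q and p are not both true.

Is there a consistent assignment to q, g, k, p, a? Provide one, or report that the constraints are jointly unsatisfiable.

Case k = True:
  Constraint (4) is violated (k=T) — contradiction.
Case k = False:
  Constraint (1) is violated (k=F) — contradiction.
Both cases fail — unsatisfiable.

Unsatisfiable — no assignment works.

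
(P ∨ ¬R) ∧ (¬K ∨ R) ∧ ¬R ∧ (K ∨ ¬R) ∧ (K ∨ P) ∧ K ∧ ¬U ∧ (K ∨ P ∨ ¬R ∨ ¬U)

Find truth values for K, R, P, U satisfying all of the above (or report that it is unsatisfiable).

Unsatisfiable — no assignment works.

Case K = True:
  (¬K ∨ R) forces R = True.
  Clause (¬R) is falsified — contradiction.
Case K = False:
  Clause (K) is falsified — contradiction.
Both cases fail, so the formula is unsatisfiable.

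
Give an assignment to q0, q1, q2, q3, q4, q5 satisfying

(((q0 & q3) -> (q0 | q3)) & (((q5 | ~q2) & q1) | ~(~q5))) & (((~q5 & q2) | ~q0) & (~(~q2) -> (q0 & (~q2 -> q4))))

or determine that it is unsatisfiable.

q0=F, q1=T, q2=F, q3=F, q4=F, q5=T

  ((q0 & q3) -> (q0 | q3)) & (((q5 | ~q2) & q1) | ~(~q5)) = True
    (q0 & q3) -> (q0 | q3) = True
      q0 & q3 = False
      q0 | q3 = False
    ((q5 | ~q2) & q1) | ~(~q5) = True
      (q5 | ~q2) & q1 = True
        q5 | ~q2 = True
          ~q2 = True
      ~(~q5) = True
        ~q5 = False
  ((~q5 & q2) | ~q0) & (~(~q2) -> (q0 & (~q2 -> q4))) = True
    (~q5 & q2) | ~q0 = True
      ~q5 & q2 = False
        ~q5 = False
      ~q0 = True
    ~(~q2) -> (q0 & (~q2 -> q4)) = True
      ~(~q2) = False
        ~q2 = True
      q0 & (~q2 -> q4) = False
        ~q2 -> q4 = False
          ~q2 = True
Both conjuncts True, so the formula holds.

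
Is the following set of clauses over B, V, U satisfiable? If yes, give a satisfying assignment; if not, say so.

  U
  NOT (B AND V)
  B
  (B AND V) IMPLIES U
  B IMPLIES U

B=T, V=F, U=T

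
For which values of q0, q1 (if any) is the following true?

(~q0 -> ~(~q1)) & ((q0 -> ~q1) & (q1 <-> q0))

Case q1 = True: the formula simplifies to ~q0 & q0.
  q0 = True: the conjunct ~q0 is False.
  q0 = False: the conjunct q0 is False.
Case q1 = False: the formula simplifies to q0 & ~q0.
  q0 = True: the conjunct ~q0 is False.
  q0 = False: the conjunct q0 is False.
Both cases fail — unsatisfiable.

Unsatisfiable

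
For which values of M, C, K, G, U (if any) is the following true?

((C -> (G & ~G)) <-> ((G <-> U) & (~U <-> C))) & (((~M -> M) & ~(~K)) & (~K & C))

Case K = True: the conjunct ~K is False.
Case K = False: the conjunct ~(~K) becomes ~(~False) = False.
Both cases fail — unsatisfiable.

Unsatisfiable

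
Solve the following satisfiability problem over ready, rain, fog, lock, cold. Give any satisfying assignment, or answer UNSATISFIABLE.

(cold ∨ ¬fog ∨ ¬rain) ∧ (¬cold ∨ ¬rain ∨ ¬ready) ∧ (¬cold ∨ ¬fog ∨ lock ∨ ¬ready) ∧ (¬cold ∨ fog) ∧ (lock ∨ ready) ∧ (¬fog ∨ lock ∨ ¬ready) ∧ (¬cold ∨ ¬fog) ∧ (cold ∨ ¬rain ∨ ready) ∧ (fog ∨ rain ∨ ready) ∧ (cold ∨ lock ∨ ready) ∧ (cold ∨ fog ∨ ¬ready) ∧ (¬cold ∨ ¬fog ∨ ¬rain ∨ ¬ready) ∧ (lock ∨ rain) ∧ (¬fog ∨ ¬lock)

Case fog = True:
  (¬cold ∨ ¬fog) forces cold = False.
  (cold ∨ ¬fog ∨ ¬rain) forces rain = False.
  (lock ∨ rain) forces lock = True.
  Clause (¬fog ∨ ¬lock) is falsified — contradiction.
Case fog = False:
  (¬cold ∨ fog) forces cold = False.
  (cold ∨ fog ∨ ¬ready) forces ready = False.
  (lock ∨ ready) forces lock = True.
  (cold ∨ ¬rain ∨ ready) forces rain = False.
  Clause (fog ∨ rain ∨ ready) is falsified — contradiction.
Both cases fail, so the formula is unsatisfiable.

Unsatisfiable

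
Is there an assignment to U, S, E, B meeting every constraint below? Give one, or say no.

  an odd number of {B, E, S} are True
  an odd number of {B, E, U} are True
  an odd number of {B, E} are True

U=F; S=F; E=T; B=F

{B, E, S}: 1 true → odd ✓
{B, E, U}: 1 true → odd ✓
{B, E}: 1 true → odd ✓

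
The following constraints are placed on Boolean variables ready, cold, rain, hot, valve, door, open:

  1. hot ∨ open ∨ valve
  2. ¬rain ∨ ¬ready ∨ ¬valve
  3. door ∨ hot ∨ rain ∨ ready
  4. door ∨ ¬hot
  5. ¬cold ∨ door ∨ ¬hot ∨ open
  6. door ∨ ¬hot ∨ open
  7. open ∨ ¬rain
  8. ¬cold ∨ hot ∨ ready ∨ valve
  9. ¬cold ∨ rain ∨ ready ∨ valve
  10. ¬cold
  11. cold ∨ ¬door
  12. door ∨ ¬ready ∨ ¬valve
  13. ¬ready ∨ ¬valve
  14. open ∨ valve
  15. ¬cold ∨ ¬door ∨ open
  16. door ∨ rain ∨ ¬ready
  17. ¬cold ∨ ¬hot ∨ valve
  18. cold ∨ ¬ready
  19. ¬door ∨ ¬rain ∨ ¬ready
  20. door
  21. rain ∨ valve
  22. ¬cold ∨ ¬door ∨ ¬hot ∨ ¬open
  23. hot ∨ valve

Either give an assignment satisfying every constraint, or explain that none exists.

Case cold = True:
  Clause (¬cold) is falsified — contradiction.
Case cold = False:
  (cold ∨ ¬door) forces door = False.
  Clause (door) is falsified — contradiction.
Both cases fail, so the formula is unsatisfiable.

Unsatisfiable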